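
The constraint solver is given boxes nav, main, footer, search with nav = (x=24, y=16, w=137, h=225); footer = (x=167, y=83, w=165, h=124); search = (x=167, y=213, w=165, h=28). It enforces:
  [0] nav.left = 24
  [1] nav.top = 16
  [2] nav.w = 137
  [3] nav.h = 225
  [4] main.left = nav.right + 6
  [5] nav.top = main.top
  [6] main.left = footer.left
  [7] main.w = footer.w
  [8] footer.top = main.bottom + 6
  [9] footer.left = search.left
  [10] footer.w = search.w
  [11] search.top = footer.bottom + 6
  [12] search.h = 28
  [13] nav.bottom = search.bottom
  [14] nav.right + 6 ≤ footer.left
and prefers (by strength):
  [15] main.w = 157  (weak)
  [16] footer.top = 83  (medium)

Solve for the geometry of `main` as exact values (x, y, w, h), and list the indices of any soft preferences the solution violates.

main = (x=167, y=16, w=165, h=61)
violated soft preferences: 15

1. main.x = 167  [main.left = nav.right + 6]
2. main.y = 16  [nav.top = main.top]
3. main.w = 165  [main.w = footer.w]
4. main.h = 61  [footer.top = main.bottom + 6]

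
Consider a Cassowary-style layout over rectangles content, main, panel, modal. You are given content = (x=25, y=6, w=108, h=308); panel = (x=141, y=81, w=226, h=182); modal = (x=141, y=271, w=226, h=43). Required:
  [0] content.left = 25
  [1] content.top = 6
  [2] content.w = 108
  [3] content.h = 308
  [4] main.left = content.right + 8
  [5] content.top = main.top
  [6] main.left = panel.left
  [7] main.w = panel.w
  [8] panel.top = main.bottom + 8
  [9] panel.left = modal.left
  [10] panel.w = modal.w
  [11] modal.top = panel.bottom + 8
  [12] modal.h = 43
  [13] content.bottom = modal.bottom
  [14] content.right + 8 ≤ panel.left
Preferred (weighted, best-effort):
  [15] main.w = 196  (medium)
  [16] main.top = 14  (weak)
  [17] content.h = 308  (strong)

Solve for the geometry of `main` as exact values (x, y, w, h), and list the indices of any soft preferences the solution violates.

1. main.x = 141  [main.left = content.right + 8]
2. main.y = 6  [content.top = main.top]
3. main.w = 226  [main.w = panel.w]
4. main.h = 67  [panel.top = main.bottom + 8]

main = (x=141, y=6, w=226, h=67)
violated soft preferences: 15, 16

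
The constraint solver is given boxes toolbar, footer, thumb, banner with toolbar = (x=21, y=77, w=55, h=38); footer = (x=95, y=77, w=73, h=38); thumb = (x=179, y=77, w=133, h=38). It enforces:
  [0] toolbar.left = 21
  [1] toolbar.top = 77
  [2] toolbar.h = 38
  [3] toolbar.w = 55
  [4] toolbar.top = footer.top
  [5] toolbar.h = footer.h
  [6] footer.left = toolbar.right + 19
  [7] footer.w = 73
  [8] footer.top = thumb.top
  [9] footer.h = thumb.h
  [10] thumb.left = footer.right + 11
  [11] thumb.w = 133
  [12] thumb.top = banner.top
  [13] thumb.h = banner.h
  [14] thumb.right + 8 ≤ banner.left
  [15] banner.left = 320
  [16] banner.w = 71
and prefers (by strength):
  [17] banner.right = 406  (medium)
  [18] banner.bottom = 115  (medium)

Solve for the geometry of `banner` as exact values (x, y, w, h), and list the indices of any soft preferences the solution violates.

1. banner.y = 77  [thumb.top = banner.top]
2. banner.h = 38  [thumb.h = banner.h]
3. banner.x = 320  [banner.left = 320]
4. banner.w = 71  [banner.w = 71]

banner = (x=320, y=77, w=71, h=38)
violated soft preferences: 17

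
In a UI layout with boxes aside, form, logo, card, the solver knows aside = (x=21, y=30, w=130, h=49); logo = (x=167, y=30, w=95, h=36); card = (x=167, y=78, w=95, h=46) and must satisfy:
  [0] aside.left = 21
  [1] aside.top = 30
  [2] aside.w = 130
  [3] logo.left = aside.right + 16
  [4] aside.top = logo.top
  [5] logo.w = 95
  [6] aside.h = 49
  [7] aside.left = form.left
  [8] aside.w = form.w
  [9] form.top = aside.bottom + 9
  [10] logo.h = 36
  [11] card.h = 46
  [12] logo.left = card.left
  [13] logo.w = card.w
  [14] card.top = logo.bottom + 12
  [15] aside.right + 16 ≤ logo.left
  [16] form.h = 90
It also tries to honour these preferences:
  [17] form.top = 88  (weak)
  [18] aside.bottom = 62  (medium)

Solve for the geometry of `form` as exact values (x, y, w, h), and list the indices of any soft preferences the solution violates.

form = (x=21, y=88, w=130, h=90)
violated soft preferences: 18

1. form.x = 21  [aside.left = form.left]
2. form.w = 130  [aside.w = form.w]
3. form.y = 88  [form.top = aside.bottom + 9]
4. form.h = 90  [form.h = 90]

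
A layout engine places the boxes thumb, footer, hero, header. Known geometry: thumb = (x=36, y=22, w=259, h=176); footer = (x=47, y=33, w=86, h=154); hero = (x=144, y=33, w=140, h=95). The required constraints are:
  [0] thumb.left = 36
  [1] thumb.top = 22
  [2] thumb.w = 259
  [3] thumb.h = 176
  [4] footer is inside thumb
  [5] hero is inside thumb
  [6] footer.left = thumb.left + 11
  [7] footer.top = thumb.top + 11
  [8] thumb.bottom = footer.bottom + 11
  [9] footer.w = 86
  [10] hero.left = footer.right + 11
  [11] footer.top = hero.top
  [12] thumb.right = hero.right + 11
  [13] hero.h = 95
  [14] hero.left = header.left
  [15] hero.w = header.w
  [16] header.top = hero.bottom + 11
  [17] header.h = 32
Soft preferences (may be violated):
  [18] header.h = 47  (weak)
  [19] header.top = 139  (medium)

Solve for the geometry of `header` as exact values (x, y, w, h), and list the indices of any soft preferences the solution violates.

1. header.x = 144  [hero.left = header.left]
2. header.w = 140  [hero.w = header.w]
3. header.y = 139  [header.top = hero.bottom + 11]
4. header.h = 32  [header.h = 32]

header = (x=144, y=139, w=140, h=32)
violated soft preferences: 18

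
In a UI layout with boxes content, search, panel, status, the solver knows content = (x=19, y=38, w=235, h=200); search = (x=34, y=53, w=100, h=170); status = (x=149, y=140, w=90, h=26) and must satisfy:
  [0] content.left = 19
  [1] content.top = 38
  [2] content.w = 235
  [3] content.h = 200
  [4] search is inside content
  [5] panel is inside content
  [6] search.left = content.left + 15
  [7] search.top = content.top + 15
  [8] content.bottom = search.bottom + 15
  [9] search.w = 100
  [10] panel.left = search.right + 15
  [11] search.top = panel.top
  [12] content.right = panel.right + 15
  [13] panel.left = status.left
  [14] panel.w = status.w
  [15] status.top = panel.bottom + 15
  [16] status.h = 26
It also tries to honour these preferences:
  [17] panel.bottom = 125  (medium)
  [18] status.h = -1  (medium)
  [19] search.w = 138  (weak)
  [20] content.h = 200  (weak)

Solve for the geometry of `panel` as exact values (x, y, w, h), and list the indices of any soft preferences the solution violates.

panel = (x=149, y=53, w=90, h=72)
violated soft preferences: 18, 19

1. panel.x = 149  [panel.left = search.right + 15]
2. panel.y = 53  [search.top = panel.top]
3. panel.w = 90  [content.right = panel.right + 15]
4. panel.h = 72  [status.top = panel.bottom + 15]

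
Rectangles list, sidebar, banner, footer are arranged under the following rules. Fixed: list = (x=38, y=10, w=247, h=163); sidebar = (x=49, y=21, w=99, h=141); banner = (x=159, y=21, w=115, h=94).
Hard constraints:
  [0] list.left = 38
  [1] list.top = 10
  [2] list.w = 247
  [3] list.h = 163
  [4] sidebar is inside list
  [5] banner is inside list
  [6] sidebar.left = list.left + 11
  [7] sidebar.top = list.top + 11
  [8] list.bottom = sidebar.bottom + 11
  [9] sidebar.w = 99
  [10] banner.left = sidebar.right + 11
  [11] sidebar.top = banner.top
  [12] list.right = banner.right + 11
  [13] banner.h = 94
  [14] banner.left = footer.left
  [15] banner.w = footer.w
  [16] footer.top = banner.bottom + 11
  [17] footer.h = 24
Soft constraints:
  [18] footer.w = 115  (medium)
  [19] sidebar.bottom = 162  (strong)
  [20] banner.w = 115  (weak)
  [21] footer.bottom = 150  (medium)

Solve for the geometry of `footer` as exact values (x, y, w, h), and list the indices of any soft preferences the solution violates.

footer = (x=159, y=126, w=115, h=24)
violated soft preferences: none

1. footer.x = 159  [banner.left = footer.left]
2. footer.w = 115  [banner.w = footer.w]
3. footer.y = 126  [footer.top = banner.bottom + 11]
4. footer.h = 24  [footer.h = 24]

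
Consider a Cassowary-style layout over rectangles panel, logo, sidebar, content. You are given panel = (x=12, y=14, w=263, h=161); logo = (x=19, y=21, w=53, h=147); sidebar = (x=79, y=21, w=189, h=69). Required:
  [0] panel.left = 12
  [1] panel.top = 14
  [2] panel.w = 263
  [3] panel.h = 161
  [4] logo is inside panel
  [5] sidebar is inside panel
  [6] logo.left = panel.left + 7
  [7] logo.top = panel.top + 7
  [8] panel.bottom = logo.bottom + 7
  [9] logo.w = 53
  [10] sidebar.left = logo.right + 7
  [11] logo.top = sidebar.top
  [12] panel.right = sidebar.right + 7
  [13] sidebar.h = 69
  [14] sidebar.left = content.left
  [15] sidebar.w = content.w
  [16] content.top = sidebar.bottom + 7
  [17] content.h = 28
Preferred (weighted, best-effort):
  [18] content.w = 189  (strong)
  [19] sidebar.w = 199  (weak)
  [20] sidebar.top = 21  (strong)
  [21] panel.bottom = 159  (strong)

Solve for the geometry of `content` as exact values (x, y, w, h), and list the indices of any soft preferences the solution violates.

content = (x=79, y=97, w=189, h=28)
violated soft preferences: 19, 21

1. content.x = 79  [sidebar.left = content.left]
2. content.w = 189  [sidebar.w = content.w]
3. content.y = 97  [content.top = sidebar.bottom + 7]
4. content.h = 28  [content.h = 28]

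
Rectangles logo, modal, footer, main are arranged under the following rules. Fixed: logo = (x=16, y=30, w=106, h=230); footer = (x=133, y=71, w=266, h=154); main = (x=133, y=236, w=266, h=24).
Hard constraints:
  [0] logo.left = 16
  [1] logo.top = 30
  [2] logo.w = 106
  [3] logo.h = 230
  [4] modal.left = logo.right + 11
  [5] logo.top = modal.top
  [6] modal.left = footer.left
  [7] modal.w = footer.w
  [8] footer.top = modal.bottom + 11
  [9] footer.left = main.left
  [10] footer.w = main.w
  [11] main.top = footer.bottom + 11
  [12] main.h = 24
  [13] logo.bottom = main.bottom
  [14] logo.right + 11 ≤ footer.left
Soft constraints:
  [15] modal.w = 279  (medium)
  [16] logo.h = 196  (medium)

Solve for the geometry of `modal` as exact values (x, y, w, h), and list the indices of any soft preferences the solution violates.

1. modal.x = 133  [modal.left = logo.right + 11]
2. modal.y = 30  [logo.top = modal.top]
3. modal.w = 266  [modal.w = footer.w]
4. modal.h = 30  [footer.top = modal.bottom + 11]

modal = (x=133, y=30, w=266, h=30)
violated soft preferences: 15, 16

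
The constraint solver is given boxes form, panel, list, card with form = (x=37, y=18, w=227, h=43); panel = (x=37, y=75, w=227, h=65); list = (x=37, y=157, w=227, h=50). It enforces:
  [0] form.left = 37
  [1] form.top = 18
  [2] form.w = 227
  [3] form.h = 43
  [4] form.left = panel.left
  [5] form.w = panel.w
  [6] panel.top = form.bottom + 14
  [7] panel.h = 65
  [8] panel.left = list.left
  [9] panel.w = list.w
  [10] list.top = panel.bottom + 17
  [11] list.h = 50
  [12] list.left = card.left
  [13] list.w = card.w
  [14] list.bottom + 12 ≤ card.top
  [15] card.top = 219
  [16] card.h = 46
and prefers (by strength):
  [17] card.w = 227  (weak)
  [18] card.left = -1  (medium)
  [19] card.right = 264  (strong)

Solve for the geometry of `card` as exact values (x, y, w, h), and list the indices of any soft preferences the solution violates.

1. card.x = 37  [list.left = card.left]
2. card.w = 227  [list.w = card.w]
3. card.y = 219  [card.top = 219]
4. card.h = 46  [card.h = 46]

card = (x=37, y=219, w=227, h=46)
violated soft preferences: 18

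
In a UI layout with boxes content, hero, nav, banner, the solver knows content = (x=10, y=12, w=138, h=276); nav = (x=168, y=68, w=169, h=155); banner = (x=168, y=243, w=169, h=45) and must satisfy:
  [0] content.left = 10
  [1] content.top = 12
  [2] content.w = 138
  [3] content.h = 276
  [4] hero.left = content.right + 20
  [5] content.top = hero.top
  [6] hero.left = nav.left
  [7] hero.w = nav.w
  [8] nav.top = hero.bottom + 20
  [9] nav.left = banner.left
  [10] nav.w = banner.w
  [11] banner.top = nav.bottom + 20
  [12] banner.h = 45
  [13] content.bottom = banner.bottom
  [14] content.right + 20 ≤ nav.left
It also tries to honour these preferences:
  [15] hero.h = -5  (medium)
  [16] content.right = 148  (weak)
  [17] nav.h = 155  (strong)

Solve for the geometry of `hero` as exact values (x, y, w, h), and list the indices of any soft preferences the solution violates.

hero = (x=168, y=12, w=169, h=36)
violated soft preferences: 15

1. hero.x = 168  [hero.left = content.right + 20]
2. hero.y = 12  [content.top = hero.top]
3. hero.w = 169  [hero.w = nav.w]
4. hero.h = 36  [nav.top = hero.bottom + 20]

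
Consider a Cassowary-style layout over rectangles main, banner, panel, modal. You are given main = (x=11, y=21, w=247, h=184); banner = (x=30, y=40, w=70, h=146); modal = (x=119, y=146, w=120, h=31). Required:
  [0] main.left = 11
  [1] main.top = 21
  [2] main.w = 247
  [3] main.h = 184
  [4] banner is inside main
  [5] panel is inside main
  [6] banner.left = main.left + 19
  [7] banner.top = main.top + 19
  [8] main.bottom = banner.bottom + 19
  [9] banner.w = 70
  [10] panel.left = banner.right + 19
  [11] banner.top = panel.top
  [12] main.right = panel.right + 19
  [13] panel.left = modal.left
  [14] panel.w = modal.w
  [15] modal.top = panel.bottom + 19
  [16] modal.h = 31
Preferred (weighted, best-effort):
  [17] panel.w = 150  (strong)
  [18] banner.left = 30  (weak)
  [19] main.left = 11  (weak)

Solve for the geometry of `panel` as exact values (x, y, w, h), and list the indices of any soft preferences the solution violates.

panel = (x=119, y=40, w=120, h=87)
violated soft preferences: 17

1. panel.x = 119  [panel.left = banner.right + 19]
2. panel.y = 40  [banner.top = panel.top]
3. panel.w = 120  [main.right = panel.right + 19]
4. panel.h = 87  [modal.top = panel.bottom + 19]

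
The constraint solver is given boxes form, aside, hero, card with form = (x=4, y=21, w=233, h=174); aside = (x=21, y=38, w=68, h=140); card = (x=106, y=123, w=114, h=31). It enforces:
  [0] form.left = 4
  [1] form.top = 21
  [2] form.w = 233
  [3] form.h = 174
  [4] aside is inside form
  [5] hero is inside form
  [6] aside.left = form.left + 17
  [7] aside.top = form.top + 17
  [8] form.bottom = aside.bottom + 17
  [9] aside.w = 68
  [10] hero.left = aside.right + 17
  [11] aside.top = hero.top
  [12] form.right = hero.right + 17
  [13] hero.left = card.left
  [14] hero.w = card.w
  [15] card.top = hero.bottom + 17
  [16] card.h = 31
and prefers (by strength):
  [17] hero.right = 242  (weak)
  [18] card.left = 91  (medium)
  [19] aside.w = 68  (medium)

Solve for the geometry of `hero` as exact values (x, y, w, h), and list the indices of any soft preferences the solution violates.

hero = (x=106, y=38, w=114, h=68)
violated soft preferences: 17, 18

1. hero.x = 106  [hero.left = aside.right + 17]
2. hero.y = 38  [aside.top = hero.top]
3. hero.w = 114  [form.right = hero.right + 17]
4. hero.h = 68  [card.top = hero.bottom + 17]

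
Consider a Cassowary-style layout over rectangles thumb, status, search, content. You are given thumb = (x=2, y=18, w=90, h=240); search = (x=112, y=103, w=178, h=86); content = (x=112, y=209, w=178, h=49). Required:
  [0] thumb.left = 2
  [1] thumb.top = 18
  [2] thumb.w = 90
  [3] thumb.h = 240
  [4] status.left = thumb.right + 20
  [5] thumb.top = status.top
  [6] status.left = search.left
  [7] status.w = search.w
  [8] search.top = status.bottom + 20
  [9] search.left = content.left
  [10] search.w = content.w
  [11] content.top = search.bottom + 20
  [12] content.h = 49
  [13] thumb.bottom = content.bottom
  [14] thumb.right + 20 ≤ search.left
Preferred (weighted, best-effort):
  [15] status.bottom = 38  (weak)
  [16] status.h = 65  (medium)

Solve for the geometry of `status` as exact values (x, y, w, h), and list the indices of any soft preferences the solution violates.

1. status.x = 112  [status.left = thumb.right + 20]
2. status.y = 18  [thumb.top = status.top]
3. status.w = 178  [status.w = search.w]
4. status.h = 65  [search.top = status.bottom + 20]

status = (x=112, y=18, w=178, h=65)
violated soft preferences: 15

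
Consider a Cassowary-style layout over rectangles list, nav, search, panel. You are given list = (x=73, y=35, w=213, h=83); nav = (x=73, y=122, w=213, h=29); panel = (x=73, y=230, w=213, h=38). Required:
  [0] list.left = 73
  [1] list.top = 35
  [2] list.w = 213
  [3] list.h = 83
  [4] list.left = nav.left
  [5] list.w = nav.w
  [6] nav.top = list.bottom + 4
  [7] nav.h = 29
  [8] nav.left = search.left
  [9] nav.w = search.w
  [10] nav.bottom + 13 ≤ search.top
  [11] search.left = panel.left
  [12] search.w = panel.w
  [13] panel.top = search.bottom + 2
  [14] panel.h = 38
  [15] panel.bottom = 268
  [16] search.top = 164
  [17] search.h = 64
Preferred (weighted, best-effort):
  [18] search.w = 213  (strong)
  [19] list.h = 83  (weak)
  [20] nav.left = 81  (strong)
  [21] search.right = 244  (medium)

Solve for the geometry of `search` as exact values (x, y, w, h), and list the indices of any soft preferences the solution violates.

1. search.x = 73  [nav.left = search.left]
2. search.w = 213  [nav.w = search.w]
3. search.y = 164  [search.top = 164]
4. search.h = 64  [search.h = 64]

search = (x=73, y=164, w=213, h=64)
violated soft preferences: 20, 21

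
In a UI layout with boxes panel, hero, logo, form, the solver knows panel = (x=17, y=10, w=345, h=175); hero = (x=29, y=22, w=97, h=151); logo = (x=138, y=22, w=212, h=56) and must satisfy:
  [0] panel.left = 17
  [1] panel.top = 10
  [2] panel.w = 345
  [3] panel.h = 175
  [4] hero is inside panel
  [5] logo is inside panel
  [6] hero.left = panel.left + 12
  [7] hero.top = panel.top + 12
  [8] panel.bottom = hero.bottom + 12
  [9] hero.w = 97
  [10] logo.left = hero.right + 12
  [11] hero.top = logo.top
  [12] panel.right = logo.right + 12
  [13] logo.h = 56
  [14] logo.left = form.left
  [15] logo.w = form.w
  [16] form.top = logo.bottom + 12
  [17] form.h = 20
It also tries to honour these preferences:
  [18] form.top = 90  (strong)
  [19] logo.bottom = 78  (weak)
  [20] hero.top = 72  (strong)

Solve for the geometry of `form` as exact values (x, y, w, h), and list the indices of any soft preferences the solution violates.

1. form.x = 138  [logo.left = form.left]
2. form.w = 212  [logo.w = form.w]
3. form.y = 90  [form.top = logo.bottom + 12]
4. form.h = 20  [form.h = 20]

form = (x=138, y=90, w=212, h=20)
violated soft preferences: 20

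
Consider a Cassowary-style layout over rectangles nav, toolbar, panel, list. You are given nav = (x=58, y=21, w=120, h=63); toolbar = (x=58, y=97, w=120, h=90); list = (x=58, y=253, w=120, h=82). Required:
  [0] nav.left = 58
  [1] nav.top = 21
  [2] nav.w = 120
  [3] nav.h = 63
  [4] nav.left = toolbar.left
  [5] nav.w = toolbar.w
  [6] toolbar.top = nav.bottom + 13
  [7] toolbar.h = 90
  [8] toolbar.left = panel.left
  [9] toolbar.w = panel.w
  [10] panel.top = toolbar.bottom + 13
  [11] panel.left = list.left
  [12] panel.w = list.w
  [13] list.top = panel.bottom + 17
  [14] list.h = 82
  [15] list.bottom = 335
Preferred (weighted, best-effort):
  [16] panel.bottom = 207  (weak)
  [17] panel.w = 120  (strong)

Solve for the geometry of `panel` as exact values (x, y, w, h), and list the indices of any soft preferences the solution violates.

1. panel.x = 58  [toolbar.left = panel.left]
2. panel.w = 120  [toolbar.w = panel.w]
3. panel.y = 200  [panel.top = toolbar.bottom + 13]
4. panel.h = 36  [list.top = panel.bottom + 17]

panel = (x=58, y=200, w=120, h=36)
violated soft preferences: 16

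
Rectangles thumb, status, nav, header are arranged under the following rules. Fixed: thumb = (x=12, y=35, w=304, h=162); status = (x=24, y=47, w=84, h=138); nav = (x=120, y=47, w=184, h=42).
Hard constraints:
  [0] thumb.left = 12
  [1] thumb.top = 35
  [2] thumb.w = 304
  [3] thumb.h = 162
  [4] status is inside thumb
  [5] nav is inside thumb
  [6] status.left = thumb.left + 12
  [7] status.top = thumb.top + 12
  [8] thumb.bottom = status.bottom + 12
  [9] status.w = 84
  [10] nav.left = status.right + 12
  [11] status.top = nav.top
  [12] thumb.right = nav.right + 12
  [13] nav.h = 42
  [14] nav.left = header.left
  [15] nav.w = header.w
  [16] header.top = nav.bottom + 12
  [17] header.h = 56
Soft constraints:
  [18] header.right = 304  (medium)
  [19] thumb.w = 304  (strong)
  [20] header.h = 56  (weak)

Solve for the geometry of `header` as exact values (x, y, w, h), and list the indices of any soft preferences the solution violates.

header = (x=120, y=101, w=184, h=56)
violated soft preferences: none

1. header.x = 120  [nav.left = header.left]
2. header.w = 184  [nav.w = header.w]
3. header.y = 101  [header.top = nav.bottom + 12]
4. header.h = 56  [header.h = 56]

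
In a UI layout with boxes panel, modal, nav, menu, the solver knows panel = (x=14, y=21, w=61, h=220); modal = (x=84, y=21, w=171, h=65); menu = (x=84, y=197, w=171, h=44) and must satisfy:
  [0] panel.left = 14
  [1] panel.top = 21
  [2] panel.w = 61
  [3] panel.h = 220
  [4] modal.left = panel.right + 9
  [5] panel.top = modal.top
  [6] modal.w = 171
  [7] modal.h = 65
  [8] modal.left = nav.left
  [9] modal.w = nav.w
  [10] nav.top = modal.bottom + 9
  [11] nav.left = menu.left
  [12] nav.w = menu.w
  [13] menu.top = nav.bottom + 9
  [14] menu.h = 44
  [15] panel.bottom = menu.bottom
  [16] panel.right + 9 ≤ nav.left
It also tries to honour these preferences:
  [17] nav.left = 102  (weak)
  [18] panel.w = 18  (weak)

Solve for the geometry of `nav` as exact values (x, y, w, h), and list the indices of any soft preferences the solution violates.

nav = (x=84, y=95, w=171, h=93)
violated soft preferences: 17, 18

1. nav.x = 84  [modal.left = nav.left]
2. nav.w = 171  [modal.w = nav.w]
3. nav.y = 95  [nav.top = modal.bottom + 9]
4. nav.h = 93  [menu.top = nav.bottom + 9]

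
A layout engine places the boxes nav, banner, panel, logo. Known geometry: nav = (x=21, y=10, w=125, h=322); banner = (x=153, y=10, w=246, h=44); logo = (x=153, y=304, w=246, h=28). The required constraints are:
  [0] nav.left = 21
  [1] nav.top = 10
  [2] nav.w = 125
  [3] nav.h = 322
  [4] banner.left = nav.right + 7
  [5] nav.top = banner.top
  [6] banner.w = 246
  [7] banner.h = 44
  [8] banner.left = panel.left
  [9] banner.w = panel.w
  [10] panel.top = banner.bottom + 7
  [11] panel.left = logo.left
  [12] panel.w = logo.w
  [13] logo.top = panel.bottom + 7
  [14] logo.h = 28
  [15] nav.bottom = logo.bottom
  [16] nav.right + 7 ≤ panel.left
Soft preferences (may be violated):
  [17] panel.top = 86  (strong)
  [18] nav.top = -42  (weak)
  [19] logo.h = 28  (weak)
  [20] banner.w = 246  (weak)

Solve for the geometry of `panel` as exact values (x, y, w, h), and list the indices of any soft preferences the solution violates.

panel = (x=153, y=61, w=246, h=236)
violated soft preferences: 17, 18

1. panel.x = 153  [banner.left = panel.left]
2. panel.w = 246  [banner.w = panel.w]
3. panel.y = 61  [panel.top = banner.bottom + 7]
4. panel.h = 236  [logo.top = panel.bottom + 7]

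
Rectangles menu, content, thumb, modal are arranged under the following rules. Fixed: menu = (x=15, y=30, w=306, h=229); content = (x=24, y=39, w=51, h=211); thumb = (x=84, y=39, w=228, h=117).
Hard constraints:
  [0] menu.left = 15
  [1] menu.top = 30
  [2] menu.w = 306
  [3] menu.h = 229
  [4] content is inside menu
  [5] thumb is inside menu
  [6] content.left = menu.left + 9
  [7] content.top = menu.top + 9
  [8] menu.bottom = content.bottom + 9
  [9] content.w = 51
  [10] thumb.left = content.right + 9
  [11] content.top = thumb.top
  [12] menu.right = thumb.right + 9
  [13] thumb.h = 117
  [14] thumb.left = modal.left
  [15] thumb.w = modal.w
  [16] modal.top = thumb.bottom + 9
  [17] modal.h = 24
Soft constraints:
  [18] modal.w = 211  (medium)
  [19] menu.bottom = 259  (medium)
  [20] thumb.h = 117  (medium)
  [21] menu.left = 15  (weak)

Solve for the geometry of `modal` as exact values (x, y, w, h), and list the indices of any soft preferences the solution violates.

modal = (x=84, y=165, w=228, h=24)
violated soft preferences: 18

1. modal.x = 84  [thumb.left = modal.left]
2. modal.w = 228  [thumb.w = modal.w]
3. modal.y = 165  [modal.top = thumb.bottom + 9]
4. modal.h = 24  [modal.h = 24]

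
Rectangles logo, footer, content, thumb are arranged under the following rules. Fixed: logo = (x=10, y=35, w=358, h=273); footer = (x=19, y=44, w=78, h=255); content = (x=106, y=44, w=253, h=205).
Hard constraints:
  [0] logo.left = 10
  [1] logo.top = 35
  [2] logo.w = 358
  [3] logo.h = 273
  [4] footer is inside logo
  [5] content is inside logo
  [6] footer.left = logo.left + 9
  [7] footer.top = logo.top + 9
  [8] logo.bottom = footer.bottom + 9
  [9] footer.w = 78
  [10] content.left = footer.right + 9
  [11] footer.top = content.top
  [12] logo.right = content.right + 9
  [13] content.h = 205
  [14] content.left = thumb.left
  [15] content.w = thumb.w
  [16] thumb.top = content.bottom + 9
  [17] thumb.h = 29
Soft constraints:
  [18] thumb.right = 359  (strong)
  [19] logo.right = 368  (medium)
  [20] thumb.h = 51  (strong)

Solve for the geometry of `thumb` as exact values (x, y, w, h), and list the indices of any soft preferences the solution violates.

thumb = (x=106, y=258, w=253, h=29)
violated soft preferences: 20

1. thumb.x = 106  [content.left = thumb.left]
2. thumb.w = 253  [content.w = thumb.w]
3. thumb.y = 258  [thumb.top = content.bottom + 9]
4. thumb.h = 29  [thumb.h = 29]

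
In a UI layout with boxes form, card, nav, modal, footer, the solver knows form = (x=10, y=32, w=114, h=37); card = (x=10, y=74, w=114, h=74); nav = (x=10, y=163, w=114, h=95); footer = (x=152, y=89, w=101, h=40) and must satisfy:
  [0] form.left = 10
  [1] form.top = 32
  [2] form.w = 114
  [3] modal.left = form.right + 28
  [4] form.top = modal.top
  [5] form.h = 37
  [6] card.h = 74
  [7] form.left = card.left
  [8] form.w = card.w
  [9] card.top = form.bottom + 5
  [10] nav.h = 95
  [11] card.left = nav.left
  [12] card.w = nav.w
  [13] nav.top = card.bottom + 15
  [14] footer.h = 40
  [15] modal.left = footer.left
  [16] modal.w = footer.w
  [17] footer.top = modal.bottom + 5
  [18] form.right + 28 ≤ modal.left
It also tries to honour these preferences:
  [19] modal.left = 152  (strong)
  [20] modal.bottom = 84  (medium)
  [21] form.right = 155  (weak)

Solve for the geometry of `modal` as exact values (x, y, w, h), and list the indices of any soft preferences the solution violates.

1. modal.x = 152  [modal.left = form.right + 28]
2. modal.y = 32  [form.top = modal.top]
3. modal.w = 101  [modal.w = footer.w]
4. modal.h = 52  [footer.top = modal.bottom + 5]

modal = (x=152, y=32, w=101, h=52)
violated soft preferences: 21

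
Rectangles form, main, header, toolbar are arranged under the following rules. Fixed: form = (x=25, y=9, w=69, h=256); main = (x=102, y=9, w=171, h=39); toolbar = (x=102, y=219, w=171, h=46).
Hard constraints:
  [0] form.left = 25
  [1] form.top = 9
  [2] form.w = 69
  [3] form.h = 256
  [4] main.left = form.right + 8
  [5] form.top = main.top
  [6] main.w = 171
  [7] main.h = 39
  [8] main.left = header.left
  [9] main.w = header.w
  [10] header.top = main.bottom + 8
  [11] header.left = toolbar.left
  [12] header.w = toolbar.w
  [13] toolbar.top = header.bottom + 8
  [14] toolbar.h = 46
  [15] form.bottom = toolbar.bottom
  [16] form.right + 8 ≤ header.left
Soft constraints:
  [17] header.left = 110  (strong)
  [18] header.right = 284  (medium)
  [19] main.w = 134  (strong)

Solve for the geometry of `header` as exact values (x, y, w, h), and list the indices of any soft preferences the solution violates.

1. header.x = 102  [main.left = header.left]
2. header.w = 171  [main.w = header.w]
3. header.y = 56  [header.top = main.bottom + 8]
4. header.h = 155  [toolbar.top = header.bottom + 8]

header = (x=102, y=56, w=171, h=155)
violated soft preferences: 17, 18, 19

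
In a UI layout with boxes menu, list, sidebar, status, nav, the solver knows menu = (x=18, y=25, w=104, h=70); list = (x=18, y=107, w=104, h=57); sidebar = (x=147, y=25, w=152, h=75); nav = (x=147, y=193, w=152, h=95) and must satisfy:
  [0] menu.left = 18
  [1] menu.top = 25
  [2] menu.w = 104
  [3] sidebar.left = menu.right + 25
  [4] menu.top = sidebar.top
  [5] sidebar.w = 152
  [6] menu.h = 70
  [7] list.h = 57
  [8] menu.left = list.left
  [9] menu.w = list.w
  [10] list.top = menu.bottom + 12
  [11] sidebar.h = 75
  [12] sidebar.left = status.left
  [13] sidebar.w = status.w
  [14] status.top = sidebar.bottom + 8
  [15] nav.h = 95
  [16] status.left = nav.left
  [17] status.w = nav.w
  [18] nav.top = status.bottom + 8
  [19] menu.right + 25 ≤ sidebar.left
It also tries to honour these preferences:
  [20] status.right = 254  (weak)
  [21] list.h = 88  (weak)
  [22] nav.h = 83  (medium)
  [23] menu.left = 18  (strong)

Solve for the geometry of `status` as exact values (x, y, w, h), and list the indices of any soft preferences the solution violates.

status = (x=147, y=108, w=152, h=77)
violated soft preferences: 20, 21, 22

1. status.x = 147  [sidebar.left = status.left]
2. status.w = 152  [sidebar.w = status.w]
3. status.y = 108  [status.top = sidebar.bottom + 8]
4. status.h = 77  [nav.top = status.bottom + 8]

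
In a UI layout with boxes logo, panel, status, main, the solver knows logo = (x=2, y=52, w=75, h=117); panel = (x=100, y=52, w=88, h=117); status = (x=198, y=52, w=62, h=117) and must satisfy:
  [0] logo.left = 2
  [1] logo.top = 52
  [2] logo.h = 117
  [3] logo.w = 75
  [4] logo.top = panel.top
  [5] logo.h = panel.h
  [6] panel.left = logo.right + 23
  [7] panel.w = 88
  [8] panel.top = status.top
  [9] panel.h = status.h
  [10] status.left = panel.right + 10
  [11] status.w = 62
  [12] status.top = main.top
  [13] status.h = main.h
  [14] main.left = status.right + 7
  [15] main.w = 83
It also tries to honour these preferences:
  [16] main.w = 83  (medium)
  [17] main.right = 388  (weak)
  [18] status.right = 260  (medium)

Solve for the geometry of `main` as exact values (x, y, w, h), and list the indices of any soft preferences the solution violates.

1. main.y = 52  [status.top = main.top]
2. main.h = 117  [status.h = main.h]
3. main.x = 267  [main.left = status.right + 7]
4. main.w = 83  [main.w = 83]

main = (x=267, y=52, w=83, h=117)
violated soft preferences: 17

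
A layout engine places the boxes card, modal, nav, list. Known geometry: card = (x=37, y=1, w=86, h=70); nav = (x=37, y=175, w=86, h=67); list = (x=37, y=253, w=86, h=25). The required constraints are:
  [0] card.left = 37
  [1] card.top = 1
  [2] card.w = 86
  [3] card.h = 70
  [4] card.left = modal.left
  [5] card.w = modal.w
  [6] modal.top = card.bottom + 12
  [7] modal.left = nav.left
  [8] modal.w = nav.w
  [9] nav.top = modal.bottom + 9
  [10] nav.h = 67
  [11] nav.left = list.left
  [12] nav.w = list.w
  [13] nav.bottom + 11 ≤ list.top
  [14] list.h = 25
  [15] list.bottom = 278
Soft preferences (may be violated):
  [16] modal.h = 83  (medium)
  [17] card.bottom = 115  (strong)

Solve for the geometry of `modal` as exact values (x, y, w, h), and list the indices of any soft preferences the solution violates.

1. modal.x = 37  [card.left = modal.left]
2. modal.w = 86  [card.w = modal.w]
3. modal.y = 83  [modal.top = card.bottom + 12]
4. modal.h = 83  [nav.top = modal.bottom + 9]

modal = (x=37, y=83, w=86, h=83)
violated soft preferences: 17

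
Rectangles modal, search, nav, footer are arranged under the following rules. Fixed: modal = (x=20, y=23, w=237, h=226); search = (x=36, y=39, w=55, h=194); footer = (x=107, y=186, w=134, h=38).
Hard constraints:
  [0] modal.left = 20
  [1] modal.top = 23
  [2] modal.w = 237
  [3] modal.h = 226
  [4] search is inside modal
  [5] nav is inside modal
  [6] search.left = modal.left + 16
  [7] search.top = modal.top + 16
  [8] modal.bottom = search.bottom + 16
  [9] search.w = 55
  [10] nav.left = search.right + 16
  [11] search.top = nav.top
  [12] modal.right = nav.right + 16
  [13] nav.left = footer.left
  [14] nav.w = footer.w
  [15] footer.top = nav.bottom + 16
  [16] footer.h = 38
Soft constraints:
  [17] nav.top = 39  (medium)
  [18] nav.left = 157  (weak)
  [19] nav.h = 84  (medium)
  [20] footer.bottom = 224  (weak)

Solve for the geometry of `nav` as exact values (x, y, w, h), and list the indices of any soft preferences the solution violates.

1. nav.x = 107  [nav.left = search.right + 16]
2. nav.y = 39  [search.top = nav.top]
3. nav.w = 134  [modal.right = nav.right + 16]
4. nav.h = 131  [footer.top = nav.bottom + 16]

nav = (x=107, y=39, w=134, h=131)
violated soft preferences: 18, 19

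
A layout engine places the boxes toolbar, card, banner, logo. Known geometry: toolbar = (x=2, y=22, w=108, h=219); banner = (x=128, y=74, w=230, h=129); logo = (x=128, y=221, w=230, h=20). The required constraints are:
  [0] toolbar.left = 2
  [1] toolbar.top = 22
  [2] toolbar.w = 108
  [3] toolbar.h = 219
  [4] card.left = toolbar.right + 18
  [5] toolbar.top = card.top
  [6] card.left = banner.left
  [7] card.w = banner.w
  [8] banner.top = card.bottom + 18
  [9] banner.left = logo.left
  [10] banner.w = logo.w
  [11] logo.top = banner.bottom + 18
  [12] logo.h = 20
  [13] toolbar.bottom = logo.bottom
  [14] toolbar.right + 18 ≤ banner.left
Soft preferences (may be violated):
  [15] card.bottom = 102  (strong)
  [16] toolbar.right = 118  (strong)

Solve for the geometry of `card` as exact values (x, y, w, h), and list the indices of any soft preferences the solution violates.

card = (x=128, y=22, w=230, h=34)
violated soft preferences: 15, 16

1. card.x = 128  [card.left = toolbar.right + 18]
2. card.y = 22  [toolbar.top = card.top]
3. card.w = 230  [card.w = banner.w]
4. card.h = 34  [banner.top = card.bottom + 18]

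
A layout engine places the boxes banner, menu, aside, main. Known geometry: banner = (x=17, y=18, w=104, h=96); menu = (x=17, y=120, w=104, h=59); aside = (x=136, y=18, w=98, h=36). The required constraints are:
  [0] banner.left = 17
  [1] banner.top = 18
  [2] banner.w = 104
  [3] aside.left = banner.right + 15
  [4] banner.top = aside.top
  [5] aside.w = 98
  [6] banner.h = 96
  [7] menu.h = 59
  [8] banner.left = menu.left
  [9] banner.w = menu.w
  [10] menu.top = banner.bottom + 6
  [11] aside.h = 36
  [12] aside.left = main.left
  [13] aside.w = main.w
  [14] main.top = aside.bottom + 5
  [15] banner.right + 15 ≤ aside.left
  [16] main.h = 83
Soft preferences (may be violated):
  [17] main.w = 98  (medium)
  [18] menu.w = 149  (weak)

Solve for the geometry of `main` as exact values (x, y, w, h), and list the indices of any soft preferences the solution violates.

1. main.x = 136  [aside.left = main.left]
2. main.w = 98  [aside.w = main.w]
3. main.y = 59  [main.top = aside.bottom + 5]
4. main.h = 83  [main.h = 83]

main = (x=136, y=59, w=98, h=83)
violated soft preferences: 18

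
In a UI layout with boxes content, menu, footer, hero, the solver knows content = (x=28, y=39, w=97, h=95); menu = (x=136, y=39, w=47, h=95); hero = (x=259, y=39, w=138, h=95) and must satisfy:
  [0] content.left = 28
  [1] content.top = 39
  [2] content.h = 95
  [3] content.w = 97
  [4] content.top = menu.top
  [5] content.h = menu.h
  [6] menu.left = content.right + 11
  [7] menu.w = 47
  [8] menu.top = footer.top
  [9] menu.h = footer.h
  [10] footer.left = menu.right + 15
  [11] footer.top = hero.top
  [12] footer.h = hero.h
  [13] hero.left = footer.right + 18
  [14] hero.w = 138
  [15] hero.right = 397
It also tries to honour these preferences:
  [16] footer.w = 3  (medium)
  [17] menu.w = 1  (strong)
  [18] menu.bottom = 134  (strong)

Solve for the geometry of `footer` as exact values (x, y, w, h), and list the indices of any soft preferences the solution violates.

footer = (x=198, y=39, w=43, h=95)
violated soft preferences: 16, 17

1. footer.y = 39  [menu.top = footer.top]
2. footer.h = 95  [menu.h = footer.h]
3. footer.x = 198  [footer.left = menu.right + 15]
4. footer.w = 43  [hero.left = footer.right + 18]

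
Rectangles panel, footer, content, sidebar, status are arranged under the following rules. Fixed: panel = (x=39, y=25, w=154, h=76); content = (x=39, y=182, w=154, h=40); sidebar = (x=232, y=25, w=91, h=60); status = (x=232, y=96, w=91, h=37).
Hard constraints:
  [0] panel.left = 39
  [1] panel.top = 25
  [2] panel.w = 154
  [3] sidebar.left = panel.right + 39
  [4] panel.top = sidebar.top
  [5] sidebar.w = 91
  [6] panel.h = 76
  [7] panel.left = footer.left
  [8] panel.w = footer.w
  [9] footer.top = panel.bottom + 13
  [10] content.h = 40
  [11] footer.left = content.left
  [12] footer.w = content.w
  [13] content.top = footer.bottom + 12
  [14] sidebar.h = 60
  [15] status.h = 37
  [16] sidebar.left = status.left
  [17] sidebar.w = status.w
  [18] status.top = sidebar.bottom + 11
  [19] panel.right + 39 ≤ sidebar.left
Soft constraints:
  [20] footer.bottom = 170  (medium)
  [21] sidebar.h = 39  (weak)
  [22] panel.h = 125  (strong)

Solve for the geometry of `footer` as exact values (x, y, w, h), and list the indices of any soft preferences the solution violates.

footer = (x=39, y=114, w=154, h=56)
violated soft preferences: 21, 22

1. footer.x = 39  [panel.left = footer.left]
2. footer.w = 154  [panel.w = footer.w]
3. footer.y = 114  [footer.top = panel.bottom + 13]
4. footer.h = 56  [content.top = footer.bottom + 12]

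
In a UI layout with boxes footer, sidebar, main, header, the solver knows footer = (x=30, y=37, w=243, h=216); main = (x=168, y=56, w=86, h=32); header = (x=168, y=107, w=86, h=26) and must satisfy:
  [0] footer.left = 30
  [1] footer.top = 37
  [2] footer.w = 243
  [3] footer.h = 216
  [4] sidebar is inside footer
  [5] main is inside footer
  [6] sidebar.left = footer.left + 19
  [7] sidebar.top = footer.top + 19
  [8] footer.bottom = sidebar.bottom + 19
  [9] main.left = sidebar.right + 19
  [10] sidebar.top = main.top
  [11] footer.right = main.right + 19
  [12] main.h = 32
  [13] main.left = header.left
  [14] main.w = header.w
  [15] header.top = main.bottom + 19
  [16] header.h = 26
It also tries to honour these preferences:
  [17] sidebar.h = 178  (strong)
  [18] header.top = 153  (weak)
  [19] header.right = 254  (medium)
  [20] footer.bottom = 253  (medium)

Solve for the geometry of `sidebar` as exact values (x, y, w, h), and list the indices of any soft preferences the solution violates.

1. sidebar.x = 49  [sidebar.left = footer.left + 19]
2. sidebar.y = 56  [sidebar.top = footer.top + 19]
3. sidebar.h = 178  [footer.bottom = sidebar.bottom + 19]
4. sidebar.w = 100  [main.left = sidebar.right + 19]

sidebar = (x=49, y=56, w=100, h=178)
violated soft preferences: 18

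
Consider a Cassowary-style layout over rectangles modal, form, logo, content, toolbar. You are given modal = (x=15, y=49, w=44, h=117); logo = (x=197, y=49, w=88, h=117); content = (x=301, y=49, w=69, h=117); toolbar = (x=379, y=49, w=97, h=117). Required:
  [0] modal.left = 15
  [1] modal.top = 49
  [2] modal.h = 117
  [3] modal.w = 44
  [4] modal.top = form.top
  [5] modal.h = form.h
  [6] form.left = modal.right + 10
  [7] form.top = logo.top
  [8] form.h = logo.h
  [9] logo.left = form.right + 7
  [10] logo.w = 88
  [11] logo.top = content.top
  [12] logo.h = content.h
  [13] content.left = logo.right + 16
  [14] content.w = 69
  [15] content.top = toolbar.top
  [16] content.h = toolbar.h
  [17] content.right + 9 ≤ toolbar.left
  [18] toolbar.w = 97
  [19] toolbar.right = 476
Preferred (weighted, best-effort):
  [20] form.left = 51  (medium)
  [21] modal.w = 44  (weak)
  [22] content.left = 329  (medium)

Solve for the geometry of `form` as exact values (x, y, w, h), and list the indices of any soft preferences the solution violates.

1. form.y = 49  [modal.top = form.top]
2. form.h = 117  [modal.h = form.h]
3. form.x = 69  [form.left = modal.right + 10]
4. form.w = 121  [logo.left = form.right + 7]

form = (x=69, y=49, w=121, h=117)
violated soft preferences: 20, 22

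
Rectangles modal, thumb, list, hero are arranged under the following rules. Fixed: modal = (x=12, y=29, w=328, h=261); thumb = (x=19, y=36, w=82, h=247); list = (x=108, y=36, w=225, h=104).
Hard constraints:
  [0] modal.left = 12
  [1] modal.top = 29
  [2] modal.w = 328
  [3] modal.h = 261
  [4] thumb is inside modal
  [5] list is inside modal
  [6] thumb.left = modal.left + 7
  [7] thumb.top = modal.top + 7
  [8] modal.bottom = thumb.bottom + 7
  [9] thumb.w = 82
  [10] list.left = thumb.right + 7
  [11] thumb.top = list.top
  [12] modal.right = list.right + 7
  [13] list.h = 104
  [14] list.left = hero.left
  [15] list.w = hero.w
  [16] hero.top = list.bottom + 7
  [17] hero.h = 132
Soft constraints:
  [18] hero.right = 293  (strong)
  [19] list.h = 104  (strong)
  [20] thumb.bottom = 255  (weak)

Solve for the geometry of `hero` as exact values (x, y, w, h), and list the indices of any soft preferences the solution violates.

hero = (x=108, y=147, w=225, h=132)
violated soft preferences: 18, 20

1. hero.x = 108  [list.left = hero.left]
2. hero.w = 225  [list.w = hero.w]
3. hero.y = 147  [hero.top = list.bottom + 7]
4. hero.h = 132  [hero.h = 132]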